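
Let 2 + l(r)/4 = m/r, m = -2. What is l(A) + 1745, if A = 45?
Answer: 78157/45 ≈ 1736.8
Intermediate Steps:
l(r) = -8 - 8/r (l(r) = -8 + 4*(-2/r) = -8 - 8/r)
l(A) + 1745 = (-8 - 8/45) + 1745 = -368/45 + 1745 = 78157/45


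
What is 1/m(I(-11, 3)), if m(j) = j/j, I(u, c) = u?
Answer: 1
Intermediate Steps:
m(j) = 1
1/m(I(-11, 3)) = 1/1 = 1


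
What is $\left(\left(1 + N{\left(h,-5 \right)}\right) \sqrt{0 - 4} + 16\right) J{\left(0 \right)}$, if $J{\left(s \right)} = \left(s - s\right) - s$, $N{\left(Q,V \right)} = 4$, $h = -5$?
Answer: $0$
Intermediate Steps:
$J{\left(s \right)} = - s$ ($J{\left(s \right)} = 0 - s = - s$)
$\left(\left(1 + N{\left(h,-5 \right)}\right) \sqrt{0 - 4} + 16\right) J{\left(0 \right)} = \left(\left(1 + 4\right) \sqrt{0 - 4} + 16\right) \left(\left(-1\right) 0\right) = \left(5 \sqrt{-4} + 16\right) 0 = \left(5 \cdot 2 i + 16\right) 0 = \left(10 i + 16\right) 0 = \left(16 + 10 i\right) 0 = 0$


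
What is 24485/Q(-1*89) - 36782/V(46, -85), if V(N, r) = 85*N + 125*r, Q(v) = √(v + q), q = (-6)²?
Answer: 36782/6715 - 24485*I*√53/53 ≈ 5.4776 - 3363.3*I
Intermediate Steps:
q = 36
Q(v) = √(36 + v) (Q(v) = √(v + 36) = √(36 + v))
24485/Q(-1*89) - 36782/V(46, -85) = 24485/(√(36 - 1*89)) - 36782/(85*46 + 125*(-85)) = 24485/(√(36 - 89)) - 36782/(3910 - 10625) = 24485/(√(-53)) - 36782/(-6715) = 24485/((I*√53)) - 36782*(-1/6715) = 24485*(-I*√53/53) + 36782/6715 = -24485*I*√53/53 + 36782/6715 = 36782/6715 - 24485*I*√53/53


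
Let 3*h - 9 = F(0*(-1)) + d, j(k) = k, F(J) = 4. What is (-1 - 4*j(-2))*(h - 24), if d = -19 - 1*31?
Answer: -763/3 ≈ -254.33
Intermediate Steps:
d = -50 (d = -19 - 31 = -50)
h = -37/3 (h = 3 + (4 - 50)/3 = 3 + (⅓)*(-46) = 3 - 46/3 = -37/3 ≈ -12.333)
(-1 - 4*j(-2))*(h - 24) = (-1 - 4*(-2))*(-37/3 - 24) = (-1 + 8)*(-109/3) = 7*(-109/3) = -763/3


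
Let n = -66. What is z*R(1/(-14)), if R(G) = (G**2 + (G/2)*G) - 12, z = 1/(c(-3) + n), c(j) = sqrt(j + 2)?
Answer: 155133/853972 + 4701*I/1707944 ≈ 0.18166 + 0.0027524*I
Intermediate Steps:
c(j) = sqrt(2 + j)
z = (-66 - I)/4357 (z = 1/(sqrt(2 - 3) - 66) = 1/(sqrt(-1) - 66) = 1/(I - 66) = 1/(-66 + I) = (-66 - I)/4357 ≈ -0.015148 - 0.00022952*I)
R(G) = -12 + 3*G**2/2 (R(G) = (G**2 + (G*(1/2))*G) - 12 = (G**2 + (G/2)*G) - 12 = (G**2 + G**2/2) - 12 = 3*G**2/2 - 12 = -12 + 3*G**2/2)
z*R(1/(-14)) = (-66/4357 - I/4357)*(-12 + 3*(1/(-14))**2/2) = (-66/4357 - I/4357)*(-12 + 3*(-1/14)**2/2) = (-66/4357 - I/4357)*(-12 + (3/2)*(1/196)) = (-66/4357 - I/4357)*(-12 + 3/392) = (-66/4357 - I/4357)*(-4701/392) = 155133/853972 + 4701*I/1707944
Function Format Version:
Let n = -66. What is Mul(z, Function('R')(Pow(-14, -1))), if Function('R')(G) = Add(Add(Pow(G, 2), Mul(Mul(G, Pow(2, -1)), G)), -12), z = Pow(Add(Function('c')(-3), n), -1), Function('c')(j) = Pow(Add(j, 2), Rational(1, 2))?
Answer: Add(Rational(155133, 853972), Mul(Rational(4701, 1707944), I)) ≈ Add(0.18166, Mul(0.0027524, I))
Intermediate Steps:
Function('c')(j) = Pow(Add(2, j), Rational(1, 2))
z = Mul(Rational(1, 4357), Add(-66, Mul(-1, I))) (z = Pow(Add(Pow(Add(2, -3), Rational(1, 2)), -66), -1) = Pow(Add(Pow(-1, Rational(1, 2)), -66), -1) = Pow(Add(I, -66), -1) = Pow(Add(-66, I), -1) = Mul(Rational(1, 4357), Add(-66, Mul(-1, I))) ≈ Add(-0.015148, Mul(-0.00022952, I)))
Function('R')(G) = Add(-12, Mul(Rational(3, 2), Pow(G, 2))) (Function('R')(G) = Add(Add(Pow(G, 2), Mul(Mul(G, Rational(1, 2)), G)), -12) = Add(Add(Pow(G, 2), Mul(Mul(Rational(1, 2), G), G)), -12) = Add(Add(Pow(G, 2), Mul(Rational(1, 2), Pow(G, 2))), -12) = Add(Mul(Rational(3, 2), Pow(G, 2)), -12) = Add(-12, Mul(Rational(3, 2), Pow(G, 2))))
Mul(z, Function('R')(Pow(-14, -1))) = Mul(Add(Rational(-66, 4357), Mul(Rational(-1, 4357), I)), Add(-12, Mul(Rational(3, 2), Pow(Pow(-14, -1), 2)))) = Mul(Add(Rational(-66, 4357), Mul(Rational(-1, 4357), I)), Add(-12, Mul(Rational(3, 2), Pow(Rational(-1, 14), 2)))) = Mul(Add(Rational(-66, 4357), Mul(Rational(-1, 4357), I)), Add(-12, Mul(Rational(3, 2), Rational(1, 196)))) = Mul(Add(Rational(-66, 4357), Mul(Rational(-1, 4357), I)), Add(-12, Rational(3, 392))) = Mul(Add(Rational(-66, 4357), Mul(Rational(-1, 4357), I)), Rational(-4701, 392)) = Add(Rational(155133, 853972), Mul(Rational(4701, 1707944), I))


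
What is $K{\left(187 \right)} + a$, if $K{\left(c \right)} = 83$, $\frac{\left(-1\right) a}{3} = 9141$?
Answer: $-27340$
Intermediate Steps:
$a = -27423$ ($a = \left(-3\right) 9141 = -27423$)
$K{\left(187 \right)} + a = 83 - 27423 = -27340$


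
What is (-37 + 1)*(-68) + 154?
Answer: 2602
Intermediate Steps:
(-37 + 1)*(-68) + 154 = -36*(-68) + 154 = 2448 + 154 = 2602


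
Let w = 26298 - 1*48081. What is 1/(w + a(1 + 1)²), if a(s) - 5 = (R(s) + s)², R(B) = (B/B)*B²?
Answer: -1/20102 ≈ -4.9746e-5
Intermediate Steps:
R(B) = B² (R(B) = 1*B² = B²)
w = -21783 (w = 26298 - 48081 = -21783)
a(s) = 5 + (s + s²)² (a(s) = 5 + (s² + s)² = 5 + (s + s²)²)
1/(w + a(1 + 1)²) = 1/(-21783 + (5 + (1 + 1)²*(1 + (1 + 1))²)²) = 1/(-21783 + (5 + 2²*(1 + 2)²)²) = 1/(-21783 + (5 + 4*3²)²) = 1/(-21783 + (5 + 4*9)²) = 1/(-21783 + (5 + 36)²) = 1/(-21783 + 41²) = 1/(-21783 + 1681) = 1/(-20102) = -1/20102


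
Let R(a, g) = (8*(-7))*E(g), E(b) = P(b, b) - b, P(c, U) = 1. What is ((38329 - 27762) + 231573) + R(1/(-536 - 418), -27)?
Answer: 240572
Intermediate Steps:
E(b) = 1 - b
R(a, g) = -56 + 56*g (R(a, g) = (8*(-7))*(1 - g) = -56*(1 - g) = -56 + 56*g)
((38329 - 27762) + 231573) + R(1/(-536 - 418), -27) = ((38329 - 27762) + 231573) + (-56 + 56*(-27)) = (10567 + 231573) + (-56 - 1512) = 242140 - 1568 = 240572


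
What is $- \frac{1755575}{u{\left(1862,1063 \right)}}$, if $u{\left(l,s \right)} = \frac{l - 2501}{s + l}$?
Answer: $\frac{570561875}{71} \approx 8.0361 \cdot 10^{6}$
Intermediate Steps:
$u{\left(l,s \right)} = \frac{-2501 + l}{l + s}$
$- \frac{1755575}{u{\left(1862,1063 \right)}} = - \frac{1755575}{\frac{1}{1862 + 1063} \left(-2501 + 1862\right)} = - \frac{1755575}{\frac{1}{2925} \left(-639\right)} = - \frac{1755575}{- \frac{71}{325}} = \left(-1755575\right) \left(- \frac{325}{71}\right) = \frac{570561875}{71}$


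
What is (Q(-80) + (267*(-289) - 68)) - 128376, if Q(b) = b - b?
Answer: -205607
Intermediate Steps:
Q(b) = 0
(Q(-80) + (267*(-289) - 68)) - 128376 = (0 + (267*(-289) - 68)) - 128376 = (0 + (-77163 - 68)) - 128376 = (0 - 77231) - 128376 = -77231 - 128376 = -205607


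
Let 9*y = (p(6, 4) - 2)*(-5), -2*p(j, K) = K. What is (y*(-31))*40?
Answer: -24800/9 ≈ -2755.6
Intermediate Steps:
p(j, K) = -K/2
y = 20/9 (y = ((-½*4 - 2)*(-5))/9 = ((-2 - 2)*(-5))/9 = (-4*(-5))/9 = (⅑)*20 = 20/9 ≈ 2.2222)
(y*(-31))*40 = ((20/9)*(-31))*40 = -620/9*40 = -24800/9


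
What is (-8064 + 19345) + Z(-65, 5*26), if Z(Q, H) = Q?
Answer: 11216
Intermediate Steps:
(-8064 + 19345) + Z(-65, 5*26) = (-8064 + 19345) - 65 = 11281 - 65 = 11216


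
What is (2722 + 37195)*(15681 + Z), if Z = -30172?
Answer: -578437247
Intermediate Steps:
(2722 + 37195)*(15681 + Z) = (2722 + 37195)*(15681 - 30172) = 39917*(-14491) = -578437247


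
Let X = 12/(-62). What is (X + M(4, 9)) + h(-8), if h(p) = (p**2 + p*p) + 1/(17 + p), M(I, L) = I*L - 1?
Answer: 45454/279 ≈ 162.92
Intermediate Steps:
M(I, L) = -1 + I*L
h(p) = 1/(17 + p) + 2*p**2 (h(p) = (p**2 + p**2) + 1/(17 + p) = 2*p**2 + 1/(17 + p) = 1/(17 + p) + 2*p**2)
X = -6/31 (X = 12*(-1/62) = -6/31 ≈ -0.19355)
(X + M(4, 9)) + h(-8) = (-6/31 + (-1 + 4*9)) + (1 + 2*(-8)**3 + 34*(-8)**2)/(17 - 8) = (-6/31 + (-1 + 36)) + (1 + 2*(-512) + 34*64)/9 = (-6/31 + 35) + (1 - 1024 + 2176)/9 = 1079/31 + (1/9)*1153 = 1079/31 + 1153/9 = 45454/279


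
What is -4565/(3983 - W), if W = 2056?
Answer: -4565/1927 ≈ -2.3690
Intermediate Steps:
-4565/(3983 - W) = -4565/(3983 - 1*2056) = -4565/(3983 - 2056) = -4565/1927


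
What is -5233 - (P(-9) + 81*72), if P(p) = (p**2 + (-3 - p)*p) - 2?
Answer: -11090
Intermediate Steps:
P(p) = -2 + p**2 + p*(-3 - p) (P(p) = (p**2 + p*(-3 - p)) - 2 = -2 + p**2 + p*(-3 - p))
-5233 - (P(-9) + 81*72) = -5233 - ((-2 - 3*(-9)) + 81*72) = -5233 - ((-2 + 27) + 5832) = -5233 - (25 + 5832) = -5233 - 1*5857 = -5233 - 5857 = -11090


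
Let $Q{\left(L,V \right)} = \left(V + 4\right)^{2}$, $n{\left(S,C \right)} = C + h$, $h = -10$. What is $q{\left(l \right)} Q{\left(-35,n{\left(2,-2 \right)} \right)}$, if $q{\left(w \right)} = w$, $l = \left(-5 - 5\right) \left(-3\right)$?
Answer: $1920$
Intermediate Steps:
$l = 30$ ($l = \left(-10\right) \left(-3\right) = 30$)
$n{\left(S,C \right)} = -10 + C$ ($n{\left(S,C \right)} = C - 10 = -10 + C$)
$Q{\left(L,V \right)} = \left(4 + V\right)^{2}$
$q{\left(l \right)} Q{\left(-35,n{\left(2,-2 \right)} \right)} = 30 \left(4 - 12\right)^{2} = 30 \left(-8\right)^{2} = 30 \cdot 64 = 1920$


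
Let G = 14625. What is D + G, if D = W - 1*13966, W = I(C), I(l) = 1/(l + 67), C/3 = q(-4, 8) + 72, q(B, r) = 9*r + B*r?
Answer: 265578/403 ≈ 659.00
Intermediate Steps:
C = 336 (C = 3*(8*(9 - 4) + 72) = 3*(8*5 + 72) = 3*(40 + 72) = 3*112 = 336)
I(l) = 1/(67 + l)
W = 1/403 (W = 1/(67 + 336) = 1/403 ≈ 0.0024814)
D = -5628297/403 (D = 1/403 - 1*13966 = 1/403 - 13966 = -5628297/403 ≈ -13966.)
D + G = -5628297/403 + 14625 = 265578/403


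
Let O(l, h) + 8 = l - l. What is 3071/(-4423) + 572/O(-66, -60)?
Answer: -638631/8846 ≈ -72.194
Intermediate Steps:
O(l, h) = -8 (O(l, h) = -8 + (l - l) = -8 + 0 = -8)
3071/(-4423) + 572/O(-66, -60) = 3071/(-4423) + 572/(-8) = 3071*(-1/4423) + 572*(-1/8) = -3071/4423 - 143/2 = -638631/8846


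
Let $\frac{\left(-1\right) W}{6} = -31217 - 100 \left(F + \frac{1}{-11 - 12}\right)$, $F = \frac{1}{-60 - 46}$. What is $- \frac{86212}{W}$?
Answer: $- \frac{52546214}{114141219} \approx -0.46036$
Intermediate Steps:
$F = - \frac{1}{106}$ ($F = \frac{1}{-106} = - \frac{1}{106} \approx -0.009434$)
$W = \frac{228282438}{1219}$ ($W = - 6 \left(-31217 - 100 \left(- \frac{1}{106} + \frac{1}{-11 - 12}\right)\right) = - 6 \left(-31217 - 100 \left(- \frac{1}{106} + \frac{1}{-23}\right)\right) = - 6 \left(-31217 - 100 \left(- \frac{1}{106} - \frac{1}{23}\right)\right) = - 6 \left(-31217 - 100 \left(- \frac{129}{2438}\right)\right) = - 6 \left(-31217 - - \frac{6450}{1219}\right) = - 6 \left(-31217 + \frac{6450}{1219}\right) = \left(-6\right) \left(- \frac{38047073}{1219}\right) = \frac{228282438}{1219} \approx 1.8727 \cdot 10^{5}$)
$- \frac{86212}{W} = - \frac{86212}{\frac{228282438}{1219}} = \left(-86212\right) \frac{1219}{228282438} = - \frac{52546214}{114141219}$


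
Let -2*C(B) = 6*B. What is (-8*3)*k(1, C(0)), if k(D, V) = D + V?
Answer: -24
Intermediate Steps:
C(B) = -3*B
(-8*3)*k(1, C(0)) = (-8*3)*(1 - 3*0) = -24*(1 + 0) = -24*1 = -24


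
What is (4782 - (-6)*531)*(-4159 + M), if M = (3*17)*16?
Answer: -26637024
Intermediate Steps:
M = 816 (M = 51*16 = 816)
(4782 - (-6)*531)*(-4159 + M) = (4782 - (-6)*531)*(-4159 + 816) = (4782 - 6*(-531))*(-3343) = (4782 + 3186)*(-3343) = 7968*(-3343) = -26637024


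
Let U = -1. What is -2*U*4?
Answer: 8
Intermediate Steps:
-2*U*4 = -2*(-1)*4 = 2*4 = 8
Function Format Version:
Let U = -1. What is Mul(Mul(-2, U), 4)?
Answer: 8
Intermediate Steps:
Mul(Mul(-2, U), 4) = Mul(Mul(-2, -1), 4) = Mul(2, 4) = 8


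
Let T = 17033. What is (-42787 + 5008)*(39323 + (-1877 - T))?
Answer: -771182727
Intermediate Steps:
(-42787 + 5008)*(39323 + (-1877 - T)) = (-42787 + 5008)*(39323 + (-1877 - 1*17033)) = -37779*(39323 + (-1877 - 17033)) = -37779*(39323 - 18910) = -37779*20413 = -771182727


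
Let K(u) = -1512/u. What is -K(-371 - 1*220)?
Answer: -504/197 ≈ -2.5584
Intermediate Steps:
-K(-371 - 1*220) = -(-1512)/(-371 - 1*220) = -(-1512)/(-371 - 220) = -(-1512)/(-591) = -(-1512)*(-1)/591 = -1*504/197 = -504/197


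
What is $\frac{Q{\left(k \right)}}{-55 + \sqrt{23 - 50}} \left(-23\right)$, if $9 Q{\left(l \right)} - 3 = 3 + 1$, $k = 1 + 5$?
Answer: $\frac{1265}{3924} + \frac{23 i \sqrt{3}}{1308} \approx 0.32238 + 0.030457 i$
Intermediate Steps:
$k = 6$
$Q{\left(l \right)} = \frac{7}{9}$ ($Q{\left(l \right)} = \frac{1}{3} + \frac{3 + 1}{9} = \frac{1}{3} + \frac{1}{9} \cdot 4 = \frac{1}{3} + \frac{4}{9} = \frac{7}{9}$)
$\frac{Q{\left(k \right)}}{-55 + \sqrt{23 - 50}} \left(-23\right) = \frac{1}{-55 + \sqrt{23 - 50}} \cdot \frac{7}{9} \left(-23\right) = \frac{1}{-55 + \sqrt{-27}} \cdot \frac{7}{9} \left(-23\right) = \frac{1}{-55 + 3 i \sqrt{3}} \cdot \frac{7}{9} \left(-23\right) = \frac{7}{9 \left(-55 + 3 i \sqrt{3}\right)} \left(-23\right) = - \frac{161}{9 \left(-55 + 3 i \sqrt{3}\right)}$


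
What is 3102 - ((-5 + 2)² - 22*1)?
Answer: 3115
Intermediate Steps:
3102 - ((-5 + 2)² - 22*1) = 3102 - ((-3)² - 22) = 3102 - (9 - 22) = 3102 - 1*(-13) = 3102 + 13 = 3115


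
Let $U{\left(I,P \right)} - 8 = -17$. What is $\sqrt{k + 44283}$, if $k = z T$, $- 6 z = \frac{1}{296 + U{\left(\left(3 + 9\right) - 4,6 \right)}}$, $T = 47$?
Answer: $\frac{\sqrt{131311590438}}{1722} \approx 210.44$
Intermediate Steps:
$U{\left(I,P \right)} = -9$ ($U{\left(I,P \right)} = 8 - 17 = -9$)
$z = - \frac{1}{1722}$ ($z = - \frac{1}{6 \left(296 - 9\right)} = - \frac{1}{6 \cdot 287} = \left(- \frac{1}{6}\right) \frac{1}{287} = - \frac{1}{1722} \approx -0.00058072$)
$k = - \frac{47}{1722}$ ($k = \left(- \frac{1}{1722}\right) 47 = - \frac{47}{1722} \approx -0.027294$)
$\sqrt{k + 44283} = \sqrt{- \frac{47}{1722} + 44283} = \sqrt{\frac{76255279}{1722}} = \frac{\sqrt{131311590438}}{1722}$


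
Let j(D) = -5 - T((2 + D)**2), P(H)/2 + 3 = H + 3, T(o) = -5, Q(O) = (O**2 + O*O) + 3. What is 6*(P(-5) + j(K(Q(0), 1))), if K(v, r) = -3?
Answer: -60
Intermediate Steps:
Q(O) = 3 + 2*O**2 (Q(O) = (O**2 + O**2) + 3 = 2*O**2 + 3 = 3 + 2*O**2)
P(H) = 2*H (P(H) = -6 + 2*(H + 3) = -6 + 2*(3 + H) = -6 + (6 + 2*H) = 2*H)
j(D) = 0 (j(D) = -5 - 1*(-5) = -5 + 5 = 0)
6*(P(-5) + j(K(Q(0), 1))) = 6*(2*(-5) + 0) = 6*(-10 + 0) = 6*(-10) = -60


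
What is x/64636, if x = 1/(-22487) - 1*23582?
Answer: -530288435/1453469732 ≈ -0.36484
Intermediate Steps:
x = -530288435/22487 (x = -1/22487 - 23582 = -530288435/22487 ≈ -23582.)
x/64636 = -530288435/22487/64636 = -530288435/22487*1/64636 = -530288435/1453469732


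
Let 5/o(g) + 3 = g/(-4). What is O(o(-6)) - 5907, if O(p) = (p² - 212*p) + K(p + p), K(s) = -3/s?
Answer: -933979/180 ≈ -5188.8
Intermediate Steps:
o(g) = 5/(-3 - g/4) (o(g) = 5/(-3 + g/(-4)) = 5/(-3 + g*(-¼)) = 5/(-3 - g/4))
O(p) = p² - 212*p - 3/(2*p) (O(p) = (p² - 212*p) - 3/(p + p) = (p² - 212*p) - 3*1/(2*p) = (p² - 212*p) - 3/(2*p) = p² - 212*p - 3/(2*p))
O(o(-6)) - 5907 = ((-20/(12 - 6))² - (-4240)/(12 - 6) - 3/(2*((-20/(12 - 6))))) - 5907 = ((-20/6)² - (-4240)/6 - 3/(2*((-20/6)))) - 5907 = ((-20*⅙)² - (-4240)/6 - 3/(2*((-20*⅙)))) - 5907 = ((-10/3)² - 212*(-10/3) - 3/(2*(-10/3))) - 5907 = (100/9 + 2120/3 - 3/2*(-3/10)) - 5907 = (100/9 + 2120/3 + 9/20) - 5907 = 129281/180 - 5907 = -933979/180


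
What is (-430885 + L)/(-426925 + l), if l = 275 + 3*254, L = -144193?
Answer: 287539/212944 ≈ 1.3503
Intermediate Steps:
l = 1037 (l = 275 + 762 = 1037)
(-430885 + L)/(-426925 + l) = (-430885 - 144193)/(-426925 + 1037) = -575078/(-425888) = -575078*(-1/425888) = 287539/212944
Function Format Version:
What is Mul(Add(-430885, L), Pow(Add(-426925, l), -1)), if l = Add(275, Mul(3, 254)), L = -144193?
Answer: Rational(287539, 212944) ≈ 1.3503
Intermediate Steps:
l = 1037 (l = Add(275, 762) = 1037)
Mul(Add(-430885, L), Pow(Add(-426925, l), -1)) = Mul(Add(-430885, -144193), Pow(Add(-426925, 1037), -1)) = Mul(-575078, Pow(-425888, -1)) = Mul(-575078, Rational(-1, 425888)) = Rational(287539, 212944)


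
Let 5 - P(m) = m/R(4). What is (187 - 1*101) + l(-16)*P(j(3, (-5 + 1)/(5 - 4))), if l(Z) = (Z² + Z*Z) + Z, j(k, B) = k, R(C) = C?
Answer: 2194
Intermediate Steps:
l(Z) = Z + 2*Z² (l(Z) = (Z² + Z²) + Z = 2*Z² + Z = Z + 2*Z²)
P(m) = 5 - m/4
(187 - 1*101) + l(-16)*P(j(3, (-5 + 1)/(5 - 4))) = (187 - 1*101) + (-16*(1 + 2*(-16)))*(5 - ¼*3) = (187 - 101) + (-16*(1 - 32))*(5 - ¾) = 86 - 16*(-31)*(17/4) = 86 + 496*(17/4) = 86 + 2108 = 2194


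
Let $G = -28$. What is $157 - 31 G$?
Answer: $1025$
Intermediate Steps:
$157 - 31 G = 157 - -868 = 157 + 868 = 1025$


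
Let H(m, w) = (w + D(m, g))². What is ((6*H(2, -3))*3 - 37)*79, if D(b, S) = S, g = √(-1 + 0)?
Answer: 8453 - 8532*I ≈ 8453.0 - 8532.0*I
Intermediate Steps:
g = I (g = √(-1) = I ≈ 1.0*I)
H(m, w) = (I + w)² (H(m, w) = (w + I)² = (I + w)²)
((6*H(2, -3))*3 - 37)*79 = ((6*(I - 3)²)*3 - 37)*79 = ((6*(-3 + I)²)*3 - 37)*79 = (18*(-3 + I)² - 37)*79 = (-37 + 18*(-3 + I)²)*79 = -2923 + 1422*(-3 + I)²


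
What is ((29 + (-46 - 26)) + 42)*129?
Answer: -129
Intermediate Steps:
((29 + (-46 - 26)) + 42)*129 = ((29 - 72) + 42)*129 = (-43 + 42)*129 = -1*129 = -129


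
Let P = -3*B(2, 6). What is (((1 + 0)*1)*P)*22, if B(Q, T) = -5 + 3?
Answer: 132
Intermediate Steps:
B(Q, T) = -2
P = 6 (P = -3*(-2) = 6)
(((1 + 0)*1)*P)*22 = (((1 + 0)*1)*6)*22 = ((1*1)*6)*22 = (1*6)*22 = 6*22 = 132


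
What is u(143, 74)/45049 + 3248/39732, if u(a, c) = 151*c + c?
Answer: 1115084/3364449 ≈ 0.33143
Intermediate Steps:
u(a, c) = 152*c
u(143, 74)/45049 + 3248/39732 = (152*74)/45049 + 3248/39732 = 11248*(1/45049) + 3248*(1/39732) = 592/2371 + 116/1419 = 1115084/3364449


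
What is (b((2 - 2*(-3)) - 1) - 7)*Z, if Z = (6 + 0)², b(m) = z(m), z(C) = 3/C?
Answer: -1656/7 ≈ -236.57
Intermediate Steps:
b(m) = 3/m
Z = 36 (Z = 6² = 36)
(b((2 - 2*(-3)) - 1) - 7)*Z = (3/((2 - 2*(-3)) - 1) - 7)*36 = (3/((2 + 6) - 1) - 7)*36 = (3/(8 - 1) - 7)*36 = (3/7 - 7)*36 = -46/7*36 = -1656/7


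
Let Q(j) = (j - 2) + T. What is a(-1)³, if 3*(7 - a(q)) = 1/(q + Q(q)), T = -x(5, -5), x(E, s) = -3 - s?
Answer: 2048383/5832 ≈ 351.23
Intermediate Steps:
T = -2 (T = -(-3 - 1*(-5)) = -(-3 + 5) = -1*2 = -2)
Q(j) = -4 + j (Q(j) = (j - 2) - 2 = (-2 + j) - 2 = -4 + j)
a(q) = 7 - 1/(3*(-4 + 2*q)) (a(q) = 7 - 1/(3*(q + (-4 + q))) = 7 - 1/(3*(-4 + 2*q)))
a(-1)³ = ((-85 + 42*(-1))/(6*(-2 - 1)))³ = ((⅙)*(-85 - 42)/(-3))³ = ((⅙)*(-⅓)*(-127))³ = (127/18)³ = 2048383/5832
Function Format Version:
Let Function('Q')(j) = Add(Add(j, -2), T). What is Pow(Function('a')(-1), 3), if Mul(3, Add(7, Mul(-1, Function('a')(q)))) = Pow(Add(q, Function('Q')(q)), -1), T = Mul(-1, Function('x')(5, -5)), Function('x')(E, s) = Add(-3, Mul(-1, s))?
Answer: Rational(2048383, 5832) ≈ 351.23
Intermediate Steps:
T = -2 (T = Mul(-1, Add(-3, Mul(-1, -5))) = Mul(-1, Add(-3, 5)) = Mul(-1, 2) = -2)
Function('Q')(j) = Add(-4, j) (Function('Q')(j) = Add(Add(j, -2), -2) = Add(Add(-2, j), -2) = Add(-4, j))
Function('a')(q) = Add(7, Mul(Rational(-1, 3), Pow(Add(-4, Mul(2, q)), -1))) (Function('a')(q) = Add(7, Mul(Rational(-1, 3), Pow(Add(q, Add(-4, q)), -1))) = Add(7, Mul(Rational(-1, 3), Pow(Add(-4, Mul(2, q)), -1))))
Pow(Function('a')(-1), 3) = Pow(Mul(Rational(1, 6), Pow(Add(-2, -1), -1), Add(-85, Mul(42, -1))), 3) = Pow(Mul(Rational(1, 6), Pow(-3, -1), Add(-85, -42)), 3) = Pow(Mul(Rational(1, 6), Rational(-1, 3), -127), 3) = Pow(Rational(127, 18), 3) = Rational(2048383, 5832)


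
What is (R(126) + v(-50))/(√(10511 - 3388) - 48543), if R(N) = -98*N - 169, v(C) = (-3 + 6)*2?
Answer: 607321473/2356415726 + 12511*√7123/2356415726 ≈ 0.25818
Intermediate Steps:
v(C) = 6 (v(C) = 3*2 = 6)
R(N) = -169 - 98*N
(R(126) + v(-50))/(√(10511 - 3388) - 48543) = ((-169 - 98*126) + 6)/(√(10511 - 3388) - 48543) = ((-169 - 12348) + 6)/(√7123 - 48543) = (-12517 + 6)/(-48543 + √7123) = -12511/(-48543 + √7123)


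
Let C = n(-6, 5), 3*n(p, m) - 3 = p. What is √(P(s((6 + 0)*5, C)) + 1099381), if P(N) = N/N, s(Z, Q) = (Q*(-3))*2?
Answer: √1099382 ≈ 1048.5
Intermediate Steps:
n(p, m) = 1 + p/3
C = -1 (C = 1 + (⅓)*(-6) = 1 - 2 = -1)
s(Z, Q) = -6*Q (s(Z, Q) = -3*Q*2 = -6*Q)
P(N) = 1
√(P(s((6 + 0)*5, C)) + 1099381) = √(1 + 1099381) = √1099382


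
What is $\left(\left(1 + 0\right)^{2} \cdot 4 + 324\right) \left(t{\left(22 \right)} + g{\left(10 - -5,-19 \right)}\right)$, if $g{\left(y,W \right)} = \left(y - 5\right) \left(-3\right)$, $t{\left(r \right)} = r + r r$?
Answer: $156128$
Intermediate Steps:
$t{\left(r \right)} = r + r^{2}$
$g{\left(y,W \right)} = 15 - 3 y$ ($g{\left(y,W \right)} = \left(-5 + y\right) \left(-3\right) = 15 - 3 y$)
$\left(\left(1 + 0\right)^{2} \cdot 4 + 324\right) \left(t{\left(22 \right)} + g{\left(10 - -5,-19 \right)}\right) = \left(\left(1 + 0\right)^{2} \cdot 4 + 324\right) \left(22 \left(1 + 22\right) + \left(15 - 3 \left(10 - -5\right)\right)\right) = \left(1^{2} \cdot 4 + 324\right) \left(22 \cdot 23 + \left(15 - 3 \left(10 + 5\right)\right)\right) = \left(1 \cdot 4 + 324\right) \left(506 + \left(15 - 45\right)\right) = \left(4 + 324\right) \left(506 + \left(15 - 45\right)\right) = 328 \left(506 - 30\right) = 328 \cdot 476 = 156128$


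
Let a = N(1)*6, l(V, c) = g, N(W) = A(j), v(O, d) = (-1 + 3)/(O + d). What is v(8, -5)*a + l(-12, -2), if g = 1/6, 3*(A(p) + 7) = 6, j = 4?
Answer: -119/6 ≈ -19.833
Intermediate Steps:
A(p) = -5 (A(p) = -7 + (1/3)*6 = -7 + 2 = -5)
v(O, d) = 2/(O + d)
N(W) = -5
g = 1/6 ≈ 0.16667
l(V, c) = 1/6
a = -30 (a = -5*6 = -30)
v(8, -5)*a + l(-12, -2) = (2/(8 - 5))*(-30) + 1/6 = (2/3)*(-30) + 1/6 = -20 + 1/6 = -119/6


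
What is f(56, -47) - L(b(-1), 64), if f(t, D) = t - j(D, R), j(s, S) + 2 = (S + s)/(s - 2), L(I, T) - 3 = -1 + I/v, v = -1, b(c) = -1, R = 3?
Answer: 2651/49 ≈ 54.102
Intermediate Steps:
L(I, T) = 2 - I (L(I, T) = 3 + (-1 + I/(-1)) = 3 + (-1 + I*(-1)) = 3 + (-1 - I) = 2 - I)
j(s, S) = -2 + (S + s)/(-2 + s) (j(s, S) = -2 + (S + s)/(s - 2) = -2 + (S + s)/(-2 + s))
f(t, D) = t - (7 - D)/(-2 + D) (f(t, D) = t - (4 + 3 - D)/(-2 + D) = t - (7 - D)/(-2 + D))
f(56, -47) - L(b(-1), 64) = (-7 - 47 + 56*(-2 - 47))/(-2 - 47) - (2 - 1*(-1)) = (-7 - 47 + 56*(-49))/(-49) - (2 + 1) = -(-7 - 47 - 2744)/49 - 1*3 = -1/49*(-2798) - 3 = 2798/49 - 3 = 2651/49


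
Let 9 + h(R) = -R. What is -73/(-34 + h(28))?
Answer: 73/71 ≈ 1.0282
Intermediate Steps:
h(R) = -9 - R
-73/(-34 + h(28)) = -73/(-34 + (-9 - 1*28)) = -73/(-34 + (-9 - 28)) = -73/(-34 - 37) = -73/(-71) = -1/71*(-73) = 73/71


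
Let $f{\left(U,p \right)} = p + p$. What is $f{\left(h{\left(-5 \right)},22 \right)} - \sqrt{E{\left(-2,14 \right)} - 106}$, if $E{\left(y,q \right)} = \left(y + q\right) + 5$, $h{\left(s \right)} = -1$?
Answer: $44 - i \sqrt{89} \approx 44.0 - 9.434 i$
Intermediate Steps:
$E{\left(y,q \right)} = 5 + q + y$ ($E{\left(y,q \right)} = \left(q + y\right) + 5 = 5 + q + y$)
$f{\left(U,p \right)} = 2 p$
$f{\left(h{\left(-5 \right)},22 \right)} - \sqrt{E{\left(-2,14 \right)} - 106} = 2 \cdot 22 - \sqrt{\left(5 + 14 - 2\right) - 106} = 44 - \sqrt{17 - 106} = 44 - \sqrt{-89} = 44 - i \sqrt{89}$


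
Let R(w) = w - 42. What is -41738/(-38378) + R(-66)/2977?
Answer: 60054601/57125653 ≈ 1.0513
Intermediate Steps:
R(w) = -42 + w
-41738/(-38378) + R(-66)/2977 = -41738/(-38378) + (-42 - 66)/2977 = -41738*(-1/38378) - 108*1/2977 = 20869/19189 - 108/2977 = 60054601/57125653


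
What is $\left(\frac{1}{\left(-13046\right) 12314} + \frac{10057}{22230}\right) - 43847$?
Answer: $- \frac{78292722261326281}{1785607455060} \approx -43847.0$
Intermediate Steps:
$\left(\frac{1}{\left(-13046\right) 12314} + \frac{10057}{22230}\right) - 43847 = \left(\left(- \frac{1}{13046}\right) \frac{1}{12314} + 10057 \cdot \frac{1}{22230}\right) - 43847 = \left(- \frac{1}{160648444} + \frac{10057}{22230}\right) - 43847 = \frac{807820689539}{1785607455060} - 43847 = - \frac{78292722261326281}{1785607455060}$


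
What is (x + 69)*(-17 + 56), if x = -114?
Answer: -1755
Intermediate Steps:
(x + 69)*(-17 + 56) = (-114 + 69)*(-17 + 56) = -45*39 = -1755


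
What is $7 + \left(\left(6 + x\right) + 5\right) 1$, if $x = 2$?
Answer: $20$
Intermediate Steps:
$7 + \left(\left(6 + x\right) + 5\right) 1 = 7 + \left(\left(6 + 2\right) + 5\right) 1 = 7 + \left(8 + 5\right) 1 = 7 + 13 \cdot 1 = 7 + 13 = 20$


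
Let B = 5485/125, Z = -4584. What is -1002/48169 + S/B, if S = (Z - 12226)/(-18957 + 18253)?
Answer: 80451197/153720416 ≈ 0.52336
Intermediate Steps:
B = 1097/25 (B = 5485*(1/125) = 1097/25 ≈ 43.880)
S = 8405/352 (S = (-4584 - 12226)/(-18957 + 18253) = -16810/(-704) = -16810*(-1/704) = 8405/352 ≈ 23.878)
-1002/48169 + S/B = -1002/48169 + 8405/(352*(1097/25)) = -1002*1/48169 + (8405/352)*(25/1097) = -1002/48169 + 210125/386144 = 80451197/153720416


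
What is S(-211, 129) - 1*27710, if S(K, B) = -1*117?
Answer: -27827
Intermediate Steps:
S(K, B) = -117
S(-211, 129) - 1*27710 = -117 - 1*27710 = -117 - 27710 = -27827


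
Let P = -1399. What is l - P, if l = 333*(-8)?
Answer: -1265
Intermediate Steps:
l = -2664
l - P = -2664 - 1*(-1399) = -2664 + 1399 = -1265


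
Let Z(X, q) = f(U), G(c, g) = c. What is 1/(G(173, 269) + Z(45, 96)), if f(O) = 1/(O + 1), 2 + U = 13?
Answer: 12/2077 ≈ 0.0057776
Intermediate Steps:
U = 11 (U = -2 + 13 = 11)
f(O) = 1/(1 + O)
Z(X, q) = 1/12 (Z(X, q) = 1/(1 + 11) = 1/12)
1/(G(173, 269) + Z(45, 96)) = 1/(173 + 1/12) = 1/(2077/12) = 12/2077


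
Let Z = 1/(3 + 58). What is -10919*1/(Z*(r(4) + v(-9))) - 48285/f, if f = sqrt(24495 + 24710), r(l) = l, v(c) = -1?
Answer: -666059/3 - 9657*sqrt(49205)/9841 ≈ -2.2224e+5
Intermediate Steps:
Z = 1/61 ≈ 0.016393
f = sqrt(49205) ≈ 221.82
-10919*1/(Z*(r(4) + v(-9))) - 48285/f = -10919*61/(4 - 1) - 48285*sqrt(49205)/49205 = -10919/(3*(1/61)) - 9657*sqrt(49205)/9841 = -10919/3/61 - 9657*sqrt(49205)/9841 = -10919*61/3 - 9657*sqrt(49205)/9841 = -666059/3 - 9657*sqrt(49205)/9841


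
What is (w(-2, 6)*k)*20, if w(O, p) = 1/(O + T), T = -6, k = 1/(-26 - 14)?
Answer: 1/16 ≈ 0.062500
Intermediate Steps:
k = -1/40 (k = 1/(-40) = -1/40 ≈ -0.025000)
w(O, p) = 1/(-6 + O) (w(O, p) = 1/(O - 6) = 1/(-6 + O))
(w(-2, 6)*k)*20 = (-1/40/(-6 - 2))*20 = (-1/40/(-8))*20 = -1/8*(-1/40)*20 = (1/320)*20 = 1/16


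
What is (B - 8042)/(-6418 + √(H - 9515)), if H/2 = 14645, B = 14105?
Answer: -38912334/41170949 - 30315*√791/41170949 ≈ -0.96585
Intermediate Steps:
H = 29290 (H = 2*14645 = 29290)
(B - 8042)/(-6418 + √(H - 9515)) = (14105 - 8042)/(-6418 + √(29290 - 9515)) = 6063/(-6418 + √19775) = 6063/(-6418 + 5*√791)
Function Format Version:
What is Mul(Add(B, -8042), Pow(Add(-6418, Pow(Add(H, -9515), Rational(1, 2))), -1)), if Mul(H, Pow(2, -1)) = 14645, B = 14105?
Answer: Add(Rational(-38912334, 41170949), Mul(Rational(-30315, 41170949), Pow(791, Rational(1, 2)))) ≈ -0.96585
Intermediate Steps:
H = 29290 (H = Mul(2, 14645) = 29290)
Mul(Add(B, -8042), Pow(Add(-6418, Pow(Add(H, -9515), Rational(1, 2))), -1)) = Mul(Add(14105, -8042), Pow(Add(-6418, Pow(Add(29290, -9515), Rational(1, 2))), -1)) = Mul(6063, Pow(Add(-6418, Pow(19775, Rational(1, 2))), -1)) = Mul(6063, Pow(Add(-6418, Mul(5, Pow(791, Rational(1, 2)))), -1))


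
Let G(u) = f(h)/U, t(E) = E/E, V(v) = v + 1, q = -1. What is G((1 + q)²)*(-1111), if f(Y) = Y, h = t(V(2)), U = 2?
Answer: -1111/2 ≈ -555.50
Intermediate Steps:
V(v) = 1 + v
t(E) = 1
h = 1
G(u) = ½ (G(u) = 1/2 = 1*(½) = ½)
G((1 + q)²)*(-1111) = (½)*(-1111) = -1111/2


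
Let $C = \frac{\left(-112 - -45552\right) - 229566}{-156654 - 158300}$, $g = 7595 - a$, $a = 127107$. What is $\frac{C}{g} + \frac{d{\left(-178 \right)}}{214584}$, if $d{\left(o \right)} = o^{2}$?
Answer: $\frac{74535690036803}{504819353801352} \approx 0.14765$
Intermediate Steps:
$g = -119512$ ($g = 7595 - 127107 = -119512$)
$C = \frac{92063}{157477}$ ($C = \frac{\left(-112 + 45552\right) - 229566}{-314954} = \left(45440 - 229566\right) \left(- \frac{1}{314954}\right) = \left(-184126\right) \left(- \frac{1}{314954}\right) = \frac{92063}{157477} \approx 0.58461$)
$\frac{C}{g} + \frac{d{\left(-178 \right)}}{214584} = \frac{92063}{157477 \left(-119512\right)} + \frac{\left(-178\right)^{2}}{214584} = \frac{92063}{157477} \left(- \frac{1}{119512}\right) + 31684 \cdot \frac{1}{214584} = - \frac{92063}{18820391224} + \frac{7921}{53646} = \frac{74535690036803}{504819353801352}$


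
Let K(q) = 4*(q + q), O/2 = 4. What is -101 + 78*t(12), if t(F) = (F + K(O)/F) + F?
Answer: 2187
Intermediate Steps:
O = 8 (O = 2*4 = 8)
K(q) = 8*q (K(q) = 4*(2*q) = 8*q)
t(F) = 2*F + 64/F (t(F) = (F + (8*8)/F) + F = (F + 64/F) + F = 2*F + 64/F)
-101 + 78*t(12) = -101 + 78*(2*12 + 64/12) = -101 + 78*(24 + 64*(1/12)) = -101 + 78*(24 + 16/3) = -101 + 78*(88/3) = -101 + 2288 = 2187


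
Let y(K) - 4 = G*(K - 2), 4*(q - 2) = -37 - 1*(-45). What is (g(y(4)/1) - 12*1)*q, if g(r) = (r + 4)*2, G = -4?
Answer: -48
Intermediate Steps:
q = 4 (q = 2 + (-37 - 1*(-45))/4 = 2 + (-37 + 45)/4 = 2 + (¼)*8 = 2 + 2 = 4)
y(K) = 12 - 4*K (y(K) = 4 - 4*(K - 2) = 4 - 4*(-2 + K) = 4 + (8 - 4*K) = 12 - 4*K)
g(r) = 8 + 2*r (g(r) = (4 + r)*2 = 8 + 2*r)
(g(y(4)/1) - 12*1)*q = ((8 + 2*((12 - 4*4)/1)) - 12*1)*4 = ((8 + 2*((12 - 16)*1)) - 12)*4 = ((8 + 2*(-4*1)) - 12)*4 = ((8 + 2*(-4)) - 12)*4 = ((8 - 8) - 12)*4 = (0 - 12)*4 = -12*4 = -48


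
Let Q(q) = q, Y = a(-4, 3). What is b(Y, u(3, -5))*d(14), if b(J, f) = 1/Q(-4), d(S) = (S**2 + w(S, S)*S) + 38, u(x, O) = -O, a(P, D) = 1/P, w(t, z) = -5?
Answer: -41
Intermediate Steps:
Y = -1/4 (Y = 1/(-4) = -1/4 ≈ -0.25000)
d(S) = 38 + S**2 - 5*S (d(S) = (S**2 - 5*S) + 38 = 38 + S**2 - 5*S)
b(J, f) = -1/4 (b(J, f) = 1/(-4) = -1/4)
b(Y, u(3, -5))*d(14) = -(38 + 14**2 - 5*14)/4 = -(38 + 196 - 70)/4 = -1/4*164 = -41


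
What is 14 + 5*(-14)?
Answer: -56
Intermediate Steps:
14 + 5*(-14) = 14 - 70 = -56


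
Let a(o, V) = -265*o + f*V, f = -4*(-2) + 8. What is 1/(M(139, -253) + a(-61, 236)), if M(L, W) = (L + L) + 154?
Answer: 1/20373 ≈ 4.9085e-5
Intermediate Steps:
f = 16 (f = 8 + 8 = 16)
M(L, W) = 154 + 2*L (M(L, W) = 2*L + 154 = 154 + 2*L)
a(o, V) = -265*o + 16*V
1/(M(139, -253) + a(-61, 236)) = 1/((154 + 2*139) + (-265*(-61) + 16*236)) = 1/((154 + 278) + (16165 + 3776)) = 1/(432 + 19941) = 1/20373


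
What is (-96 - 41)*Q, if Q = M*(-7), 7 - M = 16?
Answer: -8631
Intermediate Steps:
M = -9 (M = 7 - 1*16 = 7 - 16 = -9)
Q = 63 (Q = -9*(-7) = 63)
(-96 - 41)*Q = (-96 - 41)*63 = -137*63 = -8631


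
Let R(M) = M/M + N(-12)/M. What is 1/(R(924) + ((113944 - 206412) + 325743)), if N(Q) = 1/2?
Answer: 1848/431094049 ≈ 4.2868e-6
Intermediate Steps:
N(Q) = ½ (N(Q) = 1*(½) = ½)
R(M) = 1 + 1/(2*M) (R(M) = M/M + 1/(2*M) = 1 + 1/(2*M))
1/(R(924) + ((113944 - 206412) + 325743)) = 1/((½ + 924)/924 + ((113944 - 206412) + 325743)) = 1/((1/924)*(1849/2) + (-92468 + 325743)) = 1/(1849/1848 + 233275) = 1/(431094049/1848) = 1848/431094049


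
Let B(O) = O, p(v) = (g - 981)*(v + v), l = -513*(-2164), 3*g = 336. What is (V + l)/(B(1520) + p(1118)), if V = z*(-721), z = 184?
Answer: -244367/485391 ≈ -0.50344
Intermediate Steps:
g = 112 (g = (1/3)*336 = 112)
l = 1110132
p(v) = -1738*v (p(v) = (112 - 981)*(v + v) = -1738*v)
V = -132664 (V = 184*(-721) = -132664)
(V + l)/(B(1520) + p(1118)) = (-132664 + 1110132)/(1520 - 1738*1118) = 977468/(1520 - 1943084) = 977468/(-1941564) = 977468*(-1/1941564) = -244367/485391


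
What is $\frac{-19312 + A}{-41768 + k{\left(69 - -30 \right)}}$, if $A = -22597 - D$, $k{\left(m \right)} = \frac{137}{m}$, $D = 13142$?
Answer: $\frac{5450049}{4134895} \approx 1.3181$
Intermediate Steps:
$A = -35739$ ($A = -22597 - 13142 = -35739$)
$\frac{-19312 + A}{-41768 + k{\left(69 - -30 \right)}} = \frac{-19312 - 35739}{-41768 + \frac{137}{69 - -30}} = - \frac{55051}{-41768 + \frac{137}{69 + 30}} = - \frac{55051}{-41768 + \frac{137}{99}} = - \frac{55051}{- \frac{4134895}{99}} = \left(-55051\right) \left(- \frac{99}{4134895}\right) = \frac{5450049}{4134895}$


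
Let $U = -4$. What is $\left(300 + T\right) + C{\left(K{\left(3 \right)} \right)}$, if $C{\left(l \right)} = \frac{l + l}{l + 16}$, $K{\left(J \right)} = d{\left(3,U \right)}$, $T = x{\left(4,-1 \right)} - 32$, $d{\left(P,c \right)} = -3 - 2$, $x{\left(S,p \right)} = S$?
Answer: $\frac{2982}{11} \approx 271.09$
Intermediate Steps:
$d{\left(P,c \right)} = -5$
$T = -28$ ($T = 4 - 32 = -28$)
$K{\left(J \right)} = -5$
$C{\left(l \right)} = \frac{2 l}{16 + l}$
$\left(300 + T\right) + C{\left(K{\left(3 \right)} \right)} = \left(300 - 28\right) + 2 \left(-5\right) \frac{1}{16 - 5} = 272 + 2 \left(-5\right) \frac{1}{11} = 272 - \frac{10}{11} = \frac{2982}{11}$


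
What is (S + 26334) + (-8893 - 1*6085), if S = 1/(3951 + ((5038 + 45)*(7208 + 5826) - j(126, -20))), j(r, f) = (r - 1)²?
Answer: 752223120689/66240148 ≈ 11356.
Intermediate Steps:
j(r, f) = (-1 + r)²
S = 1/66240148 (S = 1/(3951 + ((5038 + 45)*(7208 + 5826) - (-1 + 126)²)) = 1/(3951 + (5083*13034 - 1*125²)) = 1/(3951 + (66251822 - 1*15625)) = 1/(3951 + (66251822 - 15625)) = 1/(3951 + 66236197) = 1/66240148 ≈ 1.5097e-8)
(S + 26334) + (-8893 - 1*6085) = (1/66240148 + 26334) + (-8893 - 1*6085) = 1744368057433/66240148 + (-8893 - 6085) = 1744368057433/66240148 - 14978 = 752223120689/66240148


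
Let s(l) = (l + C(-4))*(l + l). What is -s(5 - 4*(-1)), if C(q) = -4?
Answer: -90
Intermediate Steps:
s(l) = 2*l*(-4 + l) (s(l) = (l - 4)*(l + l) = (-4 + l)*(2*l) = 2*l*(-4 + l))
-s(5 - 4*(-1)) = -2*(5 - 4*(-1))*(-4 + (5 - 4*(-1))) = -2*(5 + 4)*(-4 + (5 + 4)) = -2*9*(-4 + 9) = -2*9*5 = -1*90 = -90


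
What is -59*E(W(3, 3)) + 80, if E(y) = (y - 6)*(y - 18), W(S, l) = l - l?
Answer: -6292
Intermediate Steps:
W(S, l) = 0
E(y) = (-18 + y)*(-6 + y) (E(y) = (-6 + y)*(-18 + y) = (-18 + y)*(-6 + y))
-59*E(W(3, 3)) + 80 = -59*(108 + 0² - 24*0) + 80 = -59*(108 + 0 + 0) + 80 = -59*108 + 80 = -6372 + 80 = -6292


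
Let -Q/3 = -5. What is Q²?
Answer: 225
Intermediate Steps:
Q = 15 (Q = -3*(-5) = 15)
Q² = 15² = 225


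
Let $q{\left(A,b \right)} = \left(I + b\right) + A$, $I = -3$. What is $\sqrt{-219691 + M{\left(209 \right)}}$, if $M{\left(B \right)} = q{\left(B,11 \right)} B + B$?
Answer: $i \sqrt{174129} \approx 417.29 i$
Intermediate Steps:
$q{\left(A,b \right)} = -3 + A + b$ ($q{\left(A,b \right)} = \left(-3 + b\right) + A = -3 + A + b$)
$M{\left(B \right)} = B + B \left(8 + B\right)$ ($M{\left(B \right)} = \left(-3 + B + 11\right) B + B = \left(8 + B\right) B + B = B \left(8 + B\right) + B = B + B \left(8 + B\right)$)
$\sqrt{-219691 + M{\left(209 \right)}} = \sqrt{-219691 + 209 \left(9 + 209\right)} = \sqrt{-219691 + 209 \cdot 218} = \sqrt{-219691 + 45562} = \sqrt{-174129} = i \sqrt{174129}$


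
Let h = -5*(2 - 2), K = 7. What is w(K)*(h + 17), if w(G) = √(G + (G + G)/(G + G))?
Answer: 34*√2 ≈ 48.083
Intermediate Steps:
h = 0 (h = -5*0 = 0)
w(G) = √(1 + G) (w(G) = √(G + (2*G)/((2*G))) = √(G + (2*G)*(1/(2*G))) = √(G + 1) = √(1 + G))
w(K)*(h + 17) = √(1 + 7)*(0 + 17) = √8*17 = (2*√2)*17 = 34*√2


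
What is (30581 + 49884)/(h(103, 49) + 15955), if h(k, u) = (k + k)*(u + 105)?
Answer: 80465/47679 ≈ 1.6876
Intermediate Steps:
h(k, u) = 2*k*(105 + u) (h(k, u) = (2*k)*(105 + u) = 2*k*(105 + u))
(30581 + 49884)/(h(103, 49) + 15955) = (30581 + 49884)/(2*103*(105 + 49) + 15955) = 80465/(2*103*154 + 15955) = 80465/(31724 + 15955) = 80465/47679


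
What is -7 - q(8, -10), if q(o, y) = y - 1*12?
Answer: 15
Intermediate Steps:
q(o, y) = -12 + y (q(o, y) = y - 12 = -12 + y)
-7 - q(8, -10) = -7 - (-12 - 10) = -7 - 1*(-22) = -7 + 22 = 15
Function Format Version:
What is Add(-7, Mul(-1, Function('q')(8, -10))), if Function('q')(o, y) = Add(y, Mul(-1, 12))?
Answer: 15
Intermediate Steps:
Function('q')(o, y) = Add(-12, y) (Function('q')(o, y) = Add(y, -12) = Add(-12, y))
Add(-7, Mul(-1, Function('q')(8, -10))) = Add(-7, Mul(-1, Add(-12, -10))) = Add(-7, Mul(-1, -22)) = Add(-7, 22) = 15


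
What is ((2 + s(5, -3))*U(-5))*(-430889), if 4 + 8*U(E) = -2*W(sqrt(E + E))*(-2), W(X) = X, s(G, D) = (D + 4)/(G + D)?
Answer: 2154445/4 - 2154445*I*sqrt(10)/4 ≈ 5.3861e+5 - 1.7032e+6*I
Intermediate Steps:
s(G, D) = (4 + D)/(D + G)
U(E) = -1/2 + sqrt(2)*sqrt(E)/2 (U(E) = -1/2 + (-2*sqrt(E + E)*(-2))/8 = -1/2 + (-2*sqrt(2)*sqrt(E)*(-2))/8 = -1/2 + (4*sqrt(2)*sqrt(E))/8 = -1/2 + sqrt(2)*sqrt(E)/2)
((2 + s(5, -3))*U(-5))*(-430889) = ((2 + (4 - 3)/(-3 + 5))*(-1/2 + sqrt(2)*sqrt(-5)/2))*(-430889) = ((2 + 1/2)*(-1/2 + sqrt(2)*(I*sqrt(5))/2))*(-430889) = ((2 + (1/2)*1)*(-1/2 + I*sqrt(10)/2))*(-430889) = ((2 + 1/2)*(-1/2 + I*sqrt(10)/2))*(-430889) = (5*(-1/2 + I*sqrt(10)/2)/2)*(-430889) = (-5/4 + 5*I*sqrt(10)/4)*(-430889) = 2154445/4 - 2154445*I*sqrt(10)/4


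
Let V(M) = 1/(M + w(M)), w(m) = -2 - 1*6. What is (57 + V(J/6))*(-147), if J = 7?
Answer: -342657/41 ≈ -8357.5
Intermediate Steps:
w(m) = -8 (w(m) = -2 - 6 = -8)
V(M) = 1/(-8 + M) (V(M) = 1/(M - 8) = 1/(-8 + M))
(57 + V(J/6))*(-147) = (57 + 1/(-8 + 7/6))*(-147) = (57 + 1/(-41/6))*(-147) = (57 - 6/41)*(-147) = (2331/41)*(-147) = -342657/41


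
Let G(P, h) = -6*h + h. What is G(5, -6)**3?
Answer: 27000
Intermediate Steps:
G(P, h) = -5*h
G(5, -6)**3 = (-5*(-6))**3 = 30**3 = 27000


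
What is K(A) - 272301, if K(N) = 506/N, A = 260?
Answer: -35398877/130 ≈ -2.7230e+5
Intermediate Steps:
K(A) - 272301 = 506/260 - 272301 = 506*(1/260) - 272301 = 253/130 - 272301 = -35398877/130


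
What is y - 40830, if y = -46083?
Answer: -86913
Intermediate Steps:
y - 40830 = -46083 - 40830 = -86913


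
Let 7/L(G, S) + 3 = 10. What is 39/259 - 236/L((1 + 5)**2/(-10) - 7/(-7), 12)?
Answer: -61085/259 ≈ -235.85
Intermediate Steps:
L(G, S) = 1 (L(G, S) = 7/(-3 + 10) = 7/7 = 7*(1/7) = 1)
39/259 - 236/L((1 + 5)**2/(-10) - 7/(-7), 12) = 39/259 - 236/1 = 39*(1/259) - 236*1 = 39/259 - 236 = -61085/259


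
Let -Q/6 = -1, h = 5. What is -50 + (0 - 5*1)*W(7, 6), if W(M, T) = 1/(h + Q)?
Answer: -555/11 ≈ -50.455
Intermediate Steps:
Q = 6 (Q = -6*(-1) = 6)
W(M, T) = 1/11 (W(M, T) = 1/(5 + 6) = 1/11)
-50 + (0 - 5*1)*W(7, 6) = -50 + (0 - 5*1)*(1/11) = -50 + (0 - 5)*(1/11) = -50 - 5*1/11 = -50 - 5/11 = -555/11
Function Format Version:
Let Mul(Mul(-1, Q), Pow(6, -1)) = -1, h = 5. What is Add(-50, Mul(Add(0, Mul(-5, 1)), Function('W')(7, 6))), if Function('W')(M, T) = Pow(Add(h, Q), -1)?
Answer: Rational(-555, 11) ≈ -50.455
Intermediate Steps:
Q = 6 (Q = Mul(-6, -1) = 6)
Function('W')(M, T) = Rational(1, 11) (Function('W')(M, T) = Pow(Add(5, 6), -1) = Pow(11, -1) = Rational(1, 11))
Add(-50, Mul(Add(0, Mul(-5, 1)), Function('W')(7, 6))) = Add(-50, Mul(Add(0, Mul(-5, 1)), Rational(1, 11))) = Add(-50, Mul(Add(0, -5), Rational(1, 11))) = Add(-50, Mul(-5, Rational(1, 11))) = Add(-50, Rational(-5, 11)) = Rational(-555, 11)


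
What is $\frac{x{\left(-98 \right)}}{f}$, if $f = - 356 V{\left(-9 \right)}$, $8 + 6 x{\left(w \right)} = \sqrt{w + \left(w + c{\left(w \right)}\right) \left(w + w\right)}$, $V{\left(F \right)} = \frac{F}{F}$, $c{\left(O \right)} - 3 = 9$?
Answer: $\frac{1}{267} - \frac{7 \sqrt{38}}{712} \approx -0.05686$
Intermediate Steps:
$c{\left(O \right)} = 12$ ($c{\left(O \right)} = 3 + 9 = 12$)
$V{\left(F \right)} = 1$
$x{\left(w \right)} = - \frac{4}{3} + \frac{\sqrt{w + 2 w \left(12 + w\right)}}{6}$ ($x{\left(w \right)} = - \frac{4}{3} + \frac{\sqrt{w + \left(w + 12\right) \left(w + w\right)}}{6} = - \frac{4}{3} + \frac{\sqrt{w + \left(12 + w\right) 2 w}}{6} = - \frac{4}{3} + \frac{\sqrt{w + 2 w \left(12 + w\right)}}{6}$)
$f = -356$ ($f = \left(-356\right) 1 = -356$)
$\frac{x{\left(-98 \right)}}{f} = \frac{- \frac{4}{3} + \frac{\sqrt{- 98 \left(25 + 2 \left(-98\right)\right)}}{6}}{-356} = \left(- \frac{4}{3} + \frac{\sqrt{- 98 \left(25 - 196\right)}}{6}\right) \left(- \frac{1}{356}\right) = \left(- \frac{4}{3} + \frac{\sqrt{\left(-98\right) \left(-171\right)}}{6}\right) \left(- \frac{1}{356}\right) = \left(- \frac{4}{3} + \frac{\sqrt{16758}}{6}\right) \left(- \frac{1}{356}\right) = \left(- \frac{4}{3} + \frac{21 \sqrt{38}}{6}\right) \left(- \frac{1}{356}\right) = \left(- \frac{4}{3} + \frac{7 \sqrt{38}}{2}\right) \left(- \frac{1}{356}\right) = \frac{1}{267} - \frac{7 \sqrt{38}}{712}$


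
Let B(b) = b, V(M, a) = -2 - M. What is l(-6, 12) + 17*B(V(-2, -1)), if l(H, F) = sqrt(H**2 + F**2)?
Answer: 6*sqrt(5) ≈ 13.416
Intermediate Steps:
l(H, F) = sqrt(F**2 + H**2)
l(-6, 12) + 17*B(V(-2, -1)) = sqrt(12**2 + (-6)**2) + 17*(-2 - 1*(-2)) = sqrt(144 + 36) + 17*(-2 + 2) = sqrt(180) + 17*0 = 6*sqrt(5) + 0 = 6*sqrt(5)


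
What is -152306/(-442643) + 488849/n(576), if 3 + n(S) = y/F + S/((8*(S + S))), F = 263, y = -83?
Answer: -910548468995822/6059340027 ≈ -1.5027e+5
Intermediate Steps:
n(S) = -13689/4208 (n(S) = -3 + (-83/263 + S/((8*(S + S)))) = -3 + (-83*1/263 + S/((8*(2*S)))) = -3 + (-83/263 + S/((16*S))) = -3 + (-83/263 + S*(1/(16*S))) = -3 + (-83/263 + 1/16) = -3 - 1065/4208 = -13689/4208)
-152306/(-442643) + 488849/n(576) = -152306/(-442643) + 488849/(-13689/4208) = -152306*(-1/442643) + 488849*(-4208/13689) = 152306/442643 - 2057076592/13689 = -910548468995822/6059340027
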